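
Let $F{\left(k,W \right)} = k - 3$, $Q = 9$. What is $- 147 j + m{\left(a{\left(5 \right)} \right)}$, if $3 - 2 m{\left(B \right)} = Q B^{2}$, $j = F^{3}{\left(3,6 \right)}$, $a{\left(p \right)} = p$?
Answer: $-111$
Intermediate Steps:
$F{\left(k,W \right)} = -3 + k$
$j = 0$ ($j = \left(-3 + 3\right)^{3} = 0^{3} = 0$)
$m{\left(B \right)} = \frac{3}{2} - \frac{9 B^{2}}{2}$
$- 147 j + m{\left(a{\left(5 \right)} \right)} = \left(-147\right) 0 + \left(\frac{3}{2} - \frac{9 \cdot 5^{2}}{2}\right) = 0 + \left(\frac{3}{2} - \frac{225}{2}\right) = 0 - 111 = -111$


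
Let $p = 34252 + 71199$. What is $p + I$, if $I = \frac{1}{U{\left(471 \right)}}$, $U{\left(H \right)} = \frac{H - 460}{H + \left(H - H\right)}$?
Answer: $\frac{1160432}{11} \approx 1.0549 \cdot 10^{5}$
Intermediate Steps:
$U{\left(H \right)} = \frac{-460 + H}{H}$ ($U{\left(H \right)} = \frac{-460 + H}{H + 0} = \frac{-460 + H}{H}$)
$I = \frac{471}{11}$ ($I = \frac{1}{\frac{1}{471} \left(-460 + 471\right)} = \frac{1}{\frac{1}{471} \cdot 11} = \frac{1}{\frac{11}{471}} = \frac{471}{11} \approx 42.818$)
$p = 105451$
$p + I = 105451 + \frac{471}{11} = \frac{1160432}{11}$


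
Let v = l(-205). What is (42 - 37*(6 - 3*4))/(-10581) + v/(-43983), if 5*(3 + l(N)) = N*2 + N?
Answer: -380678/17236449 ≈ -0.022086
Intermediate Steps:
l(N) = -3 + 3*N/5 (l(N) = -3 + (N*2 + N)/5 = -3 + (2*N + N)/5 = -3 + (3*N)/5 = -3 + 3*N/5)
v = -126 (v = -3 + (⅗)*(-205) = -3 - 123 = -126)
(42 - 37*(6 - 3*4))/(-10581) + v/(-43983) = (42 - 37*(6 - 3*4))/(-10581) - 126/(-43983) = (42 - 37*(6 - 12))*(-1/10581) - 126*(-1/43983) = (42 - 37*(-6))*(-1/10581) + 14/4887 = (42 + 222)*(-1/10581) + 14/4887 = 264*(-1/10581) + 14/4887 = -88/3527 + 14/4887 = -380678/17236449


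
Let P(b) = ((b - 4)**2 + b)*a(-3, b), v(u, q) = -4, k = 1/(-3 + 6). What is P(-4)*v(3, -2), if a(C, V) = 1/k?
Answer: -720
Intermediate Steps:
k = 1/3 ≈ 0.33333
a(C, V) = 3 (a(C, V) = 1/(1/3) = 3)
P(b) = 3*b + 3*(-4 + b)**2 (P(b) = ((b - 4)**2 + b)*3 = ((-4 + b)**2 + b)*3 = (b + (-4 + b)**2)*3 = 3*b + 3*(-4 + b)**2)
P(-4)*v(3, -2) = (3*(-4) + 3*(-4 - 4)**2)*(-4) = (-12 + 3*(-8)**2)*(-4) = (-12 + 3*64)*(-4) = (-12 + 192)*(-4) = 180*(-4) = -720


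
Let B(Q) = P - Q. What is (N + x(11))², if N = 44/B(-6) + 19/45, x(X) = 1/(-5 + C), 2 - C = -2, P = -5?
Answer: 3818116/2025 ≈ 1885.5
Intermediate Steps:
C = 4 (C = 2 - 1*(-2) = 2 + 2 = 4)
B(Q) = -5 - Q
x(X) = -1 (x(X) = 1/(-5 + 4) = 1/(-1) = -1)
N = 1999/45 (N = 44/(-5 - 1*(-6)) + 19/45 = 44/(-5 + 6) + 19*(1/45) = 44/1 + 19/45 = 44*1 + 19/45 = 44 + 19/45 = 1999/45 ≈ 44.422)
(N + x(11))² = (1999/45 - 1)² = (1954/45)² = 3818116/2025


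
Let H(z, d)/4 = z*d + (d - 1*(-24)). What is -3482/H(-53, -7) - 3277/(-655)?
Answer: 1402597/508280 ≈ 2.7595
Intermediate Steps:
H(z, d) = 96 + 4*d + 4*d*z (H(z, d) = 4*(z*d + (d - 1*(-24))) = 4*(d*z + (d + 24)) = 4*(d*z + (24 + d)) = 4*(24 + d + d*z) = 96 + 4*d + 4*d*z)
-3482/H(-53, -7) - 3277/(-655) = -3482/(96 + 4*(-7) + 4*(-7)*(-53)) - 3277/(-655) = -3482/(96 - 28 + 1484) - 3277*(-1/655) = -3482/1552 + 3277/655 = -3482*1/1552 + 3277/655 = -1741/776 + 3277/655 = 1402597/508280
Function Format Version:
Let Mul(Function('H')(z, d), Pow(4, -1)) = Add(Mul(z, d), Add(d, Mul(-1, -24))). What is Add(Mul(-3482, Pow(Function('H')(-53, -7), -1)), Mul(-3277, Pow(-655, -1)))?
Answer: Rational(1402597, 508280) ≈ 2.7595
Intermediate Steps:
Function('H')(z, d) = Add(96, Mul(4, d), Mul(4, d, z)) (Function('H')(z, d) = Mul(4, Add(Mul(z, d), Add(d, Mul(-1, -24)))) = Mul(4, Add(Mul(d, z), Add(d, 24))) = Mul(4, Add(Mul(d, z), Add(24, d))) = Mul(4, Add(24, d, Mul(d, z))) = Add(96, Mul(4, d), Mul(4, d, z)))
Add(Mul(-3482, Pow(Function('H')(-53, -7), -1)), Mul(-3277, Pow(-655, -1))) = Add(Mul(-3482, Pow(Add(96, Mul(4, -7), Mul(4, -7, -53)), -1)), Mul(-3277, Pow(-655, -1))) = Add(Mul(-3482, Pow(Add(96, -28, 1484), -1)), Mul(-3277, Rational(-1, 655))) = Add(Mul(-3482, Pow(1552, -1)), Rational(3277, 655)) = Add(Mul(-3482, Rational(1, 1552)), Rational(3277, 655)) = Add(Rational(-1741, 776), Rational(3277, 655)) = Rational(1402597, 508280)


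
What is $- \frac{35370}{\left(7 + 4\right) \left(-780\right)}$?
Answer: $\frac{1179}{286} \approx 4.1224$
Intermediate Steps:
$- \frac{35370}{\left(7 + 4\right) \left(-780\right)} = - \frac{35370}{11 \left(-780\right)} = - \frac{35370}{-8580} = \left(-35370\right) \left(- \frac{1}{8580}\right) = \frac{1179}{286}$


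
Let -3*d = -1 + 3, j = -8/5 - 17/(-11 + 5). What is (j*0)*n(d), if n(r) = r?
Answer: 0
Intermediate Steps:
j = 37/30 (j = -8*⅕ - 17/(-6) = -8/5 - 17*(-⅙) = -8/5 + 17/6 = 37/30 ≈ 1.2333)
d = -⅔ (d = -(-1 + 3)/3 = -⅓*2 = -⅔ ≈ -0.66667)
(j*0)*n(d) = ((37/30)*0)*(-⅔) = 0*(-⅔) = 0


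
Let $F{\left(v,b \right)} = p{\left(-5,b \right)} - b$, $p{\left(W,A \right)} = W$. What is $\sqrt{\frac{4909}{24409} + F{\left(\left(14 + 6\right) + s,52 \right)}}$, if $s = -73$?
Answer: $\frac{2 i \sqrt{8460183809}}{24409} \approx 7.5365 i$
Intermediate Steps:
$F{\left(v,b \right)} = -5 - b$
$\sqrt{\frac{4909}{24409} + F{\left(\left(14 + 6\right) + s,52 \right)}} = \sqrt{\frac{4909}{24409} - 57} = \sqrt{- \frac{1386404}{24409}} = \frac{2 i \sqrt{8460183809}}{24409}$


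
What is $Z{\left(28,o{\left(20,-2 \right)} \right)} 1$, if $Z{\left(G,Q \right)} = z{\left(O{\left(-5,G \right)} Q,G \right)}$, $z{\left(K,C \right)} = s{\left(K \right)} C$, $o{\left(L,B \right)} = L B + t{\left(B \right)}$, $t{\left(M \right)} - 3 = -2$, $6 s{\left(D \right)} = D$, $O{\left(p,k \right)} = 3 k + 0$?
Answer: $-15288$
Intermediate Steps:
$O{\left(p,k \right)} = 3 k$
$s{\left(D \right)} = \frac{D}{6}$
$t{\left(M \right)} = 1$ ($t{\left(M \right)} = 3 - 2 = 1$)
$o{\left(L,B \right)} = 1 + B L$ ($o{\left(L,B \right)} = L B + 1 = B L + 1 = 1 + B L$)
$z{\left(K,C \right)} = \frac{C K}{6}$ ($z{\left(K,C \right)} = \frac{K}{6} C = \frac{C K}{6}$)
$Z{\left(G,Q \right)} = \frac{Q G^{2}}{2}$ ($Z{\left(G,Q \right)} = \frac{G 3 G Q}{6} = \frac{Q G^{2}}{2}$)
$Z{\left(28,o{\left(20,-2 \right)} \right)} 1 = \frac{\left(1 - 40\right) 28^{2}}{2} \cdot 1 = \frac{1}{2} \left(1 - 40\right) 784 \cdot 1 = \frac{1}{2} \left(-39\right) 784 \cdot 1 = \left(-15288\right) 1 = -15288$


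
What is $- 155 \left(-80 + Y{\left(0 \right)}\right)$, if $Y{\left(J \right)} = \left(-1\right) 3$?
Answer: $12865$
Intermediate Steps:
$Y{\left(J \right)} = -3$
$- 155 \left(-80 + Y{\left(0 \right)}\right) = - 155 \left(-80 - 3\right) = \left(-155\right) \left(-83\right) = 12865$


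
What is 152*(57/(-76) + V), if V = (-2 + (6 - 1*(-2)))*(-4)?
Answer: -3762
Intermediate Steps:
V = -24 (V = (-2 + (6 + 2))*(-4) = (-2 + 8)*(-4) = 6*(-4) = -24)
152*(57/(-76) + V) = 152*(57/(-76) - 24) = 152*(57*(-1/76) - 24) = 152*(-¾ - 24) = 152*(-99/4) = -3762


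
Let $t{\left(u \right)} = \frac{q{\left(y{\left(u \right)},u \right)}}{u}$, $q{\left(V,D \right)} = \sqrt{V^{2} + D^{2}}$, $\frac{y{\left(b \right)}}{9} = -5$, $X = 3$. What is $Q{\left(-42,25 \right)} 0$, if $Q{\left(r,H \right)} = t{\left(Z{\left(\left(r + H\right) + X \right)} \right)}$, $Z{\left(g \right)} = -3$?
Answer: $0$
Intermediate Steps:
$y{\left(b \right)} = -45$ ($y{\left(b \right)} = 9 \left(-5\right) = -45$)
$q{\left(V,D \right)} = \sqrt{D^{2} + V^{2}}$
$t{\left(u \right)} = \frac{\sqrt{2025 + u^{2}}}{u}$ ($t{\left(u \right)} = \frac{\sqrt{u^{2} + \left(-45\right)^{2}}}{u} = \frac{\sqrt{u^{2} + 2025}}{u} = \frac{\sqrt{2025 + u^{2}}}{u}$)
$Q{\left(r,H \right)} = - \sqrt{226}$ ($Q{\left(r,H \right)} = \frac{\sqrt{2025 + \left(-3\right)^{2}}}{-3} = - \frac{\sqrt{2025 + 9}}{3} = - \frac{\sqrt{2034}}{3} = - \frac{3 \sqrt{226}}{3} = - \sqrt{226}$)
$Q{\left(-42,25 \right)} 0 = - \sqrt{226} \cdot 0 = 0$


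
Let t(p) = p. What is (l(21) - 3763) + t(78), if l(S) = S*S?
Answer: -3244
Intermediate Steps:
l(S) = S²
(l(21) - 3763) + t(78) = (21² - 3763) + 78 = (441 - 3763) + 78 = -3322 + 78 = -3244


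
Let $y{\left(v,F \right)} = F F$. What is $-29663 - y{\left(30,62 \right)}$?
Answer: $-33507$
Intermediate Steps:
$y{\left(v,F \right)} = F^{2}$
$-29663 - y{\left(30,62 \right)} = -29663 - 62^{2} = -29663 - 3844 = -33507$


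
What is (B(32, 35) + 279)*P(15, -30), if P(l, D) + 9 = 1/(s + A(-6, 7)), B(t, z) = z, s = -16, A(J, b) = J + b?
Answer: -42704/15 ≈ -2846.9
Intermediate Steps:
P(l, D) = -136/15 (P(l, D) = -9 + 1/(-16 + (-6 + 7)) = -9 + 1/(-16 + 1) = -9 + 1/(-15) = -9 - 1/15 = -136/15)
(B(32, 35) + 279)*P(15, -30) = (35 + 279)*(-136/15) = 314*(-136/15) = -42704/15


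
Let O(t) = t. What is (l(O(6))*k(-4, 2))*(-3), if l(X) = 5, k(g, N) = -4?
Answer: 60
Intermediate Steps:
(l(O(6))*k(-4, 2))*(-3) = (5*(-4))*(-3) = -20*(-3) = 60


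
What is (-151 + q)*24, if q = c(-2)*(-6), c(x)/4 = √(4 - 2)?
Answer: -3624 - 576*√2 ≈ -4438.6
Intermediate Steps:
c(x) = 4*√2 (c(x) = 4*√(4 - 2) = 4*√2)
q = -24*√2 (q = (4*√2)*(-6) = -24*√2 ≈ -33.941)
(-151 + q)*24 = (-151 - 24*√2)*24 = -3624 - 576*√2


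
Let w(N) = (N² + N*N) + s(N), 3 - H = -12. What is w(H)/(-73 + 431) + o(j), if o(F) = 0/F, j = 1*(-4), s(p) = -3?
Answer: 447/358 ≈ 1.2486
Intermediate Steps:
H = 15 (H = 3 - 1*(-12) = 3 + 12 = 15)
j = -4
o(F) = 0
w(N) = -3 + 2*N² (w(N) = (N² + N*N) - 3 = (N² + N²) - 3 = 2*N² - 3 = -3 + 2*N²)
w(H)/(-73 + 431) + o(j) = (-3 + 2*15²)/(-73 + 431) + 0 = (-3 + 2*225)/358 + 0 = (-3 + 450)/358 + 0 = (1/358)*447 + 0 = 447/358 + 0 = 447/358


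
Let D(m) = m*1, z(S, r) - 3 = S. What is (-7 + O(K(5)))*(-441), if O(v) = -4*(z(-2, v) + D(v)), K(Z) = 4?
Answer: 11907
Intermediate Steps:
z(S, r) = 3 + S
D(m) = m
O(v) = -4 - 4*v (O(v) = -4*((3 - 2) + v) = -4*(1 + v) = -4 - 4*v)
(-7 + O(K(5)))*(-441) = (-7 + (-4 - 4*4))*(-441) = (-7 + (-4 - 16))*(-441) = (-7 - 20)*(-441) = -27*(-441) = 11907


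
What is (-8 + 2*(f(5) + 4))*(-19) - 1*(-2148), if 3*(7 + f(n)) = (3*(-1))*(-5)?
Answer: 2224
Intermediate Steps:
f(n) = -2 (f(n) = -7 + ((3*(-1))*(-5))/3 = -7 + (-3*(-5))/3 = -7 + (⅓)*15 = -7 + 5 = -2)
(-8 + 2*(f(5) + 4))*(-19) - 1*(-2148) = (-8 + 2*(-2 + 4))*(-19) - 1*(-2148) = (-8 + 2*2)*(-19) + 2148 = (-8 + 4)*(-19) + 2148 = -4*(-19) + 2148 = 76 + 2148 = 2224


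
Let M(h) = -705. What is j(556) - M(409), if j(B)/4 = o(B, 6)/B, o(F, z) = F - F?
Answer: 705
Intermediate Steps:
o(F, z) = 0
j(B) = 0 (j(B) = 4*(0/B) = 4*0 = 0)
j(556) - M(409) = 0 - 1*(-705) = 0 + 705 = 705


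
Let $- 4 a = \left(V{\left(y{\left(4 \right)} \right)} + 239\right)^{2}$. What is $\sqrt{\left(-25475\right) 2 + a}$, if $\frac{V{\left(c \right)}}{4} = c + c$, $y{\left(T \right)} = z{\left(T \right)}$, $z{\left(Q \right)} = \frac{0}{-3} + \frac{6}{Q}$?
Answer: $\frac{i \sqrt{266801}}{2} \approx 258.26 i$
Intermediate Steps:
$z{\left(Q \right)} = \frac{6}{Q}$ ($z{\left(Q \right)} = 0 \left(- \frac{1}{3}\right) + \frac{6}{Q} = 0 + \frac{6}{Q} = \frac{6}{Q}$)
$y{\left(T \right)} = \frac{6}{T}$
$V{\left(c \right)} = 8 c$ ($V{\left(c \right)} = 4 \left(c + c\right) = 4 \cdot 2 c = 8 c$)
$a = - \frac{63001}{4}$ ($a = - \frac{\left(8 \cdot \frac{6}{4} + 239\right)^{2}}{4} = - \frac{\left(8 \cdot 6 \cdot \frac{1}{4} + 239\right)^{2}}{4} = - \frac{\left(8 \cdot \frac{3}{2} + 239\right)^{2}}{4} = - \frac{\left(12 + 239\right)^{2}}{4} = - \frac{251^{2}}{4} = \left(- \frac{1}{4}\right) 63001 = - \frac{63001}{4} \approx -15750.0$)
$\sqrt{\left(-25475\right) 2 + a} = \sqrt{\left(-25475\right) 2 - \frac{63001}{4}} = \sqrt{-50950 - \frac{63001}{4}} = \sqrt{- \frac{266801}{4}} = \frac{i \sqrt{266801}}{2}$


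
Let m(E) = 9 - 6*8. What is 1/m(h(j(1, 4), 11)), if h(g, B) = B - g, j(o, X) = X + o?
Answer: -1/39 ≈ -0.025641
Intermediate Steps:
m(E) = -39 (m(E) = 9 - 48 = -39)
1/m(h(j(1, 4), 11)) = 1/(-39) = -1/39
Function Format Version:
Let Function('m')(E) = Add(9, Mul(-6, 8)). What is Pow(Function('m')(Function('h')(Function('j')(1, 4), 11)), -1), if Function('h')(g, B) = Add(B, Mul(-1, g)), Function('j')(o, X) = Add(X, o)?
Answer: Rational(-1, 39) ≈ -0.025641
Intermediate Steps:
Function('m')(E) = -39 (Function('m')(E) = Add(9, -48) = -39)
Pow(Function('m')(Function('h')(Function('j')(1, 4), 11)), -1) = Pow(-39, -1) = Rational(-1, 39)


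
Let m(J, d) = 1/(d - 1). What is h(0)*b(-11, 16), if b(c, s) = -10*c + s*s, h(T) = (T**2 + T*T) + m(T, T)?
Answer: -366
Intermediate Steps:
m(J, d) = 1/(-1 + d)
h(T) = 1/(-1 + T) + 2*T**2 (h(T) = (T**2 + T*T) + 1/(-1 + T) = (T**2 + T**2) + 1/(-1 + T) = 2*T**2 + 1/(-1 + T) = 1/(-1 + T) + 2*T**2)
b(c, s) = s**2 - 10*c (b(c, s) = -10*c + s**2 = s**2 - 10*c)
h(0)*b(-11, 16) = ((1 + 2*0**2*(-1 + 0))/(-1 + 0))*(16**2 - 10*(-11)) = ((1 + 2*0*(-1))/(-1))*(256 + 110) = -(1 + 0)*366 = -1*1*366 = -1*366 = -366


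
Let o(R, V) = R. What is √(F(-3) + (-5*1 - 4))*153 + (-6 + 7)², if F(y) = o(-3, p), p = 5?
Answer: 1 + 306*I*√3 ≈ 1.0 + 530.01*I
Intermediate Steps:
F(y) = -3
√(F(-3) + (-5*1 - 4))*153 + (-6 + 7)² = √(-3 + (-5*1 - 4))*153 + (-6 + 7)² = √(-3 + (-5 - 4))*153 + 1² = √(-3 - 9)*153 + 1 = √(-12)*153 + 1 = (2*I*√3)*153 + 1 = 306*I*√3 + 1 = 1 + 306*I*√3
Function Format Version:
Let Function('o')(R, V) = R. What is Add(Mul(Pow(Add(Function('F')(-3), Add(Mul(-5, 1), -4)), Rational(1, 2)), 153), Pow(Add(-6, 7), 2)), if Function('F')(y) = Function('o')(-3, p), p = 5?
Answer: Add(1, Mul(306, I, Pow(3, Rational(1, 2)))) ≈ Add(1.0000, Mul(530.01, I))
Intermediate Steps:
Function('F')(y) = -3
Add(Mul(Pow(Add(Function('F')(-3), Add(Mul(-5, 1), -4)), Rational(1, 2)), 153), Pow(Add(-6, 7), 2)) = Add(Mul(Pow(Add(-3, Add(Mul(-5, 1), -4)), Rational(1, 2)), 153), Pow(Add(-6, 7), 2)) = Add(Mul(Pow(Add(-3, Add(-5, -4)), Rational(1, 2)), 153), Pow(1, 2)) = Add(Mul(Pow(Add(-3, -9), Rational(1, 2)), 153), 1) = Add(Mul(Pow(-12, Rational(1, 2)), 153), 1) = Add(Mul(Mul(2, I, Pow(3, Rational(1, 2))), 153), 1) = Add(Mul(306, I, Pow(3, Rational(1, 2))), 1) = Add(1, Mul(306, I, Pow(3, Rational(1, 2))))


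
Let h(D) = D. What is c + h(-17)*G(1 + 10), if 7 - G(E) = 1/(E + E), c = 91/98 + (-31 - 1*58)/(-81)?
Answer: -724739/6237 ≈ -116.20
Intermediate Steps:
c = 2299/1134 (c = 91*(1/98) + (-31 - 58)*(-1/81) = 13/14 - 89*(-1/81) = 13/14 + 89/81 = 2299/1134 ≈ 2.0273)
G(E) = 7 - 1/(2*E) (G(E) = 7 - 1/(E + E) = 7 - 1/(2*E))
c + h(-17)*G(1 + 10) = 2299/1134 - 17*(7 - 1/(2*(1 + 10))) = 2299/1134 - 17*(7 - ½/11) = 2299/1134 - 17*(7 - ½*1/11) = 2299/1134 - 17*(7 - 1/22) = 2299/1134 - 17*153/22 = 2299/1134 - 2601/22 = -724739/6237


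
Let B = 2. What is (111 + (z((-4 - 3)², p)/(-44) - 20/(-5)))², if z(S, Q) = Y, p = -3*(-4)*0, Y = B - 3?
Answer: 25613721/1936 ≈ 13230.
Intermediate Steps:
Y = -1 (Y = 2 - 3 = -1)
p = 0 (p = 12*0 = 0)
z(S, Q) = -1
(111 + (z((-4 - 3)², p)/(-44) - 20/(-5)))² = (111 + (-1/(-44) - 20/(-5)))² = (111 + (-1*(-1/44) - 20*(-⅕)))² = (111 + (1/44 + 4))² = (111 + 177/44)² = (5061/44)² = 25613721/1936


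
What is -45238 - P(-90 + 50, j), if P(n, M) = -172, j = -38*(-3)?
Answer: -45066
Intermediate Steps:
j = 114
-45238 - P(-90 + 50, j) = -45238 - 1*(-172) = -45238 + 172 = -45066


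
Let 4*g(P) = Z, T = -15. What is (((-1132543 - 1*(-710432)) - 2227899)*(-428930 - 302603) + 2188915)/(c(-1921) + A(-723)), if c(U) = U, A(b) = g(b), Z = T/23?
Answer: -178348619790540/176747 ≈ -1.0091e+9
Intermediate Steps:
Z = -15/23 ≈ -0.65217
g(P) = -15/92 (g(P) = (¼)*(-15/23) = -15/92)
A(b) = -15/92
(((-1132543 - 1*(-710432)) - 2227899)*(-428930 - 302603) + 2188915)/(c(-1921) + A(-723)) = (((-1132543 - 1*(-710432)) - 2227899)*(-428930 - 302603) + 2188915)/(-1921 - 15/92) = (((-1132543 + 710432) - 2227899)*(-731533) + 2188915)/(-176747/92) = ((-422111 - 2227899)*(-731533) + 2188915)*(-92/176747) = (-2650010*(-731533) + 2188915)*(-92/176747) = (1938569765330 + 2188915)*(-92/176747) = 1938571954245*(-92/176747) = -178348619790540/176747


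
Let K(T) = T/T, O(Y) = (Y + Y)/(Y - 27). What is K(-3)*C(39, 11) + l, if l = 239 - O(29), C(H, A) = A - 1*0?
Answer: 221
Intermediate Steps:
O(Y) = 2*Y/(-27 + Y) (O(Y) = (2*Y)/(-27 + Y) = 2*Y/(-27 + Y))
K(T) = 1
C(H, A) = A (C(H, A) = A + 0 = A)
l = 210 (l = 239 - 2*29/(-27 + 29) = 239 - 2*29/2 = 239 - 1*29 = 239 - 29 = 210)
K(-3)*C(39, 11) + l = 1*11 + 210 = 11 + 210 = 221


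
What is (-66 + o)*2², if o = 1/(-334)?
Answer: -44090/167 ≈ -264.01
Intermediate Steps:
o = -1/334 ≈ -0.0029940
(-66 + o)*2² = (-66 - 1/334)*2² = -22045/334*4 = -44090/167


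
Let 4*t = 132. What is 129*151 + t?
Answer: 19512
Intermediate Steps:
t = 33 (t = (¼)*132 = 33)
129*151 + t = 129*151 + 33 = 19479 + 33 = 19512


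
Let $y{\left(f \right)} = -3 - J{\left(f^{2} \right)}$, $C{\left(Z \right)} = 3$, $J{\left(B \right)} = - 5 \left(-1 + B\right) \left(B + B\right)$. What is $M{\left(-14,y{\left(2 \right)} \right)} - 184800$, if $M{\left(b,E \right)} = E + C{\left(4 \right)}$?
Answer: $-184680$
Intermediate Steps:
$J{\left(B \right)} = 2 B \left(5 - 5 B\right)$ ($J{\left(B \right)} = \left(5 - 5 B\right) 2 B = 2 B \left(5 - 5 B\right)$)
$y{\left(f \right)} = -3 - 10 f^{2} \left(1 - f^{2}\right)$
$M{\left(b,E \right)} = 3 + E$ ($M{\left(b,E \right)} = E + 3 = 3 + E$)
$M{\left(-14,y{\left(2 \right)} \right)} - 184800 = \left(3 - \left(3 - 10 \cdot 2^{2} \left(-1 + 2^{2}\right)\right)\right) - 184800 = \left(3 - \left(3 - 40 \left(-1 + 4\right)\right)\right) - 184800 = \left(3 - \left(3 - 120\right)\right) - 184800 = \left(3 + \left(-3 + 120\right)\right) - 184800 = \left(3 + 117\right) - 184800 = 120 - 184800 = -184680$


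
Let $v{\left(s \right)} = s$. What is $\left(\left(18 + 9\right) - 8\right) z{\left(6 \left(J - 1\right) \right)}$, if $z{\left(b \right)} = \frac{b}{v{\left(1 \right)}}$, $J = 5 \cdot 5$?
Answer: $2736$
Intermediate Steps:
$J = 25$
$z{\left(b \right)} = b$ ($z{\left(b \right)} = \frac{b}{1} = b 1 = b$)
$\left(\left(18 + 9\right) - 8\right) z{\left(6 \left(J - 1\right) \right)} = \left(\left(18 + 9\right) - 8\right) 6 \left(25 - 1\right) = \left(27 - 8\right) 6 \cdot 24 = 19 \cdot 144 = 2736$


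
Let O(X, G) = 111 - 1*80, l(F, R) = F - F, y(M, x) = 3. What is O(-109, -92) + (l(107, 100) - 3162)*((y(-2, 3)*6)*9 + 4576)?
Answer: -14981525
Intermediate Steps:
l(F, R) = 0
O(X, G) = 31 (O(X, G) = 111 - 80 = 31)
O(-109, -92) + (l(107, 100) - 3162)*((y(-2, 3)*6)*9 + 4576) = 31 + (0 - 3162)*((3*6)*9 + 4576) = 31 - 3162*(18*9 + 4576) = 31 - 3162*(162 + 4576) = 31 - 3162*4738 = 31 - 14981556 = -14981525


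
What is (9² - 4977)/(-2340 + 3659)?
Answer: -4896/1319 ≈ -3.7119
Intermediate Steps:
(9² - 4977)/(-2340 + 3659) = (81 - 4977)/1319 = -4896*1/1319 = -4896/1319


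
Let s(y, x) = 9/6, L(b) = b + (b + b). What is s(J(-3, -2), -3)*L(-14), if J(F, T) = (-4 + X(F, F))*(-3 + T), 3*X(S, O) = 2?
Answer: -63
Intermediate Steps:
X(S, O) = 2/3 (X(S, O) = (1/3)*2 = 2/3)
L(b) = 3*b (L(b) = b + 2*b = 3*b)
J(F, T) = 10 - 10*T/3 (J(F, T) = (-4 + 2/3)*(-3 + T) = -10*(-3 + T)/3 = 10 - 10*T/3)
s(y, x) = 3/2 (s(y, x) = 9*(1/6) = 3/2)
s(J(-3, -2), -3)*L(-14) = 3*(3*(-14))/2 = (3/2)*(-42) = -63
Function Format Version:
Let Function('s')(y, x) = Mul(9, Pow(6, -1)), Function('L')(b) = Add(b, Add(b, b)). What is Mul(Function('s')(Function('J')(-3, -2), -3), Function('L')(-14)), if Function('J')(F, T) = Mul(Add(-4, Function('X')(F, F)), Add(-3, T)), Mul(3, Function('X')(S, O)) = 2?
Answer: -63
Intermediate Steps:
Function('X')(S, O) = Rational(2, 3) (Function('X')(S, O) = Mul(Rational(1, 3), 2) = Rational(2, 3))
Function('L')(b) = Mul(3, b) (Function('L')(b) = Add(b, Mul(2, b)) = Mul(3, b))
Function('J')(F, T) = Add(10, Mul(Rational(-10, 3), T)) (Function('J')(F, T) = Mul(Add(-4, Rational(2, 3)), Add(-3, T)) = Mul(Rational(-10, 3), Add(-3, T)) = Add(10, Mul(Rational(-10, 3), T)))
Function('s')(y, x) = Rational(3, 2) (Function('s')(y, x) = Mul(9, Rational(1, 6)) = Rational(3, 2))
Mul(Function('s')(Function('J')(-3, -2), -3), Function('L')(-14)) = Mul(Rational(3, 2), Mul(3, -14)) = Mul(Rational(3, 2), -42) = -63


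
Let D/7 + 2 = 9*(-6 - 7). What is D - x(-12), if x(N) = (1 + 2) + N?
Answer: -824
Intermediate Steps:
D = -833 (D = -14 + 7*(9*(-6 - 7)) = -14 + 7*(9*(-13)) = -14 + 7*(-117) = -14 - 819 = -833)
x(N) = 3 + N
D - x(-12) = -833 - (3 - 12) = -833 - 1*(-9) = -833 + 9 = -824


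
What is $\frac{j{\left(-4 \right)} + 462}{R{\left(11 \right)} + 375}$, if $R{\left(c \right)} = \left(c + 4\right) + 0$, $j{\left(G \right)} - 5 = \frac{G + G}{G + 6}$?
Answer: $\frac{463}{390} \approx 1.1872$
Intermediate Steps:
$j{\left(G \right)} = 5 + \frac{2 G}{6 + G}$ ($j{\left(G \right)} = 5 + \frac{G + G}{G + 6} = 5 + \frac{2 G}{6 + G}$)
$R{\left(c \right)} = 4 + c$ ($R{\left(c \right)} = \left(4 + c\right) + 0 = 4 + c$)
$\frac{j{\left(-4 \right)} + 462}{R{\left(11 \right)} + 375} = \frac{\frac{30 + 7 \left(-4\right)}{6 - 4} + 462}{\left(4 + 11\right) + 375} = \frac{\frac{30 - 28}{2} + 462}{15 + 375} = \frac{\frac{1}{2} \cdot 2 + 462}{390} = \left(1 + 462\right) \frac{1}{390} = 463 \cdot \frac{1}{390} = \frac{463}{390}$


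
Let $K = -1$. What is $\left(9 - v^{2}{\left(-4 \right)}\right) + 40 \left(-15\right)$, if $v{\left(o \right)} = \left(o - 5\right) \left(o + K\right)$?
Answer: $-2616$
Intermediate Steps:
$v{\left(o \right)} = \left(-1 + o\right) \left(-5 + o\right)$ ($v{\left(o \right)} = \left(o - 5\right) \left(o - 1\right) = \left(-5 + o\right) \left(-1 + o\right) = \left(-1 + o\right) \left(-5 + o\right)$)
$\left(9 - v^{2}{\left(-4 \right)}\right) + 40 \left(-15\right) = \left(9 - \left(5 + \left(-4\right)^{2} - -24\right)^{2}\right) + 40 \left(-15\right) = \left(9 - \left(5 + 16 + 24\right)^{2}\right) - 600 = \left(9 - 45^{2}\right) - 600 = \left(9 - 2025\right) - 600 = -2016 - 600 = -2616$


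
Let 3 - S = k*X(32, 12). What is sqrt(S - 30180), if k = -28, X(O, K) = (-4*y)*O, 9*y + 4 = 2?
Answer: 5*I*sqrt(10577)/3 ≈ 171.41*I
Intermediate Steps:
y = -2/9 (y = -4/9 + (1/9)*2 = -4/9 + 2/9 = -2/9 ≈ -0.22222)
X(O, K) = 8*O/9 (X(O, K) = (-4*(-2/9))*O = 8*O/9)
S = 7195/9 (S = 3 - (-28)*(8/9)*32 = 3 - (-28)*256/9 = 3 - 1*(-7168/9) = 3 + 7168/9 = 7195/9 ≈ 799.44)
sqrt(S - 30180) = sqrt(7195/9 - 30180) = sqrt(-264425/9) = 5*I*sqrt(10577)/3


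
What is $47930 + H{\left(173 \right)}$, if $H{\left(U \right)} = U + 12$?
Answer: $48115$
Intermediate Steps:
$H{\left(U \right)} = 12 + U$
$47930 + H{\left(173 \right)} = 47930 + \left(12 + 173\right) = 47930 + 185 = 48115$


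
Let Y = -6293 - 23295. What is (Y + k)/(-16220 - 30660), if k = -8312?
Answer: 1895/2344 ≈ 0.80845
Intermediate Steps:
Y = -29588
(Y + k)/(-16220 - 30660) = (-29588 - 8312)/(-16220 - 30660) = -37900/(-46880) = -37900*(-1/46880) = 1895/2344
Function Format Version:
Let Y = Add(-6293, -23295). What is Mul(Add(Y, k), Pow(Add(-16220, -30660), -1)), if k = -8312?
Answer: Rational(1895, 2344) ≈ 0.80845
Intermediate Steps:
Y = -29588
Mul(Add(Y, k), Pow(Add(-16220, -30660), -1)) = Mul(Add(-29588, -8312), Pow(Add(-16220, -30660), -1)) = Mul(-37900, Pow(-46880, -1)) = Mul(-37900, Rational(-1, 46880)) = Rational(1895, 2344)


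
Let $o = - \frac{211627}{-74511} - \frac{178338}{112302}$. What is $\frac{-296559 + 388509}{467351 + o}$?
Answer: $\frac{2514422127150}{12779998304293} \approx 0.19675$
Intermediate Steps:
$o = \frac{34241806}{27345537}$ ($o = \left(-211627\right) \left(- \frac{1}{74511}\right) - \frac{29723}{18717} = \frac{211627}{74511} - \frac{29723}{18717} = \frac{34241806}{27345537} \approx 1.2522$)
$\frac{-296559 + 388509}{467351 + o} = \frac{-296559 + 388509}{467351 + \frac{34241806}{27345537}} = \frac{91950}{\frac{12779998304293}{27345537}} = 91950 \cdot \frac{27345537}{12779998304293} = \frac{2514422127150}{12779998304293}$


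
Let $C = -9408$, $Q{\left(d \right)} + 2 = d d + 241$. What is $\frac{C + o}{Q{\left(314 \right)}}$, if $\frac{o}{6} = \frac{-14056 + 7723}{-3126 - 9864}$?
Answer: $- \frac{6787329}{71325925} \approx -0.095159$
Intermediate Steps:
$Q{\left(d \right)} = 239 + d^{2}$ ($Q{\left(d \right)} = -2 + \left(d d + 241\right) = -2 + \left(d^{2} + 241\right) = -2 + \left(241 + d^{2}\right) = 239 + d^{2}$)
$o = \frac{6333}{2165}$ ($o = 6 \frac{-14056 + 7723}{-3126 - 9864} = 6 \left(- \frac{6333}{-12990}\right) = 6 \left(\left(-6333\right) \left(- \frac{1}{12990}\right)\right) = 6 \cdot \frac{2111}{4330} = \frac{6333}{2165} \approx 2.9252$)
$\frac{C + o}{Q{\left(314 \right)}} = \frac{-9408 + \frac{6333}{2165}}{239 + 314^{2}} = - \frac{20361987}{2165 \left(239 + 98596\right)} = - \frac{20361987}{2165 \cdot 98835} = \left(- \frac{20361987}{2165}\right) \frac{1}{98835} = - \frac{6787329}{71325925}$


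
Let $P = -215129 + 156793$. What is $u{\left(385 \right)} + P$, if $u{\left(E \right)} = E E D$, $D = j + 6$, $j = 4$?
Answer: $1423914$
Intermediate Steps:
$D = 10$ ($D = 4 + 6 = 10$)
$P = -58336$
$u{\left(E \right)} = 10 E^{2}$ ($u{\left(E \right)} = E E 10 = E^{2} \cdot 10 = 10 E^{2}$)
$u{\left(385 \right)} + P = 10 \cdot 385^{2} - 58336 = 10 \cdot 148225 - 58336 = 1482250 - 58336 = 1423914$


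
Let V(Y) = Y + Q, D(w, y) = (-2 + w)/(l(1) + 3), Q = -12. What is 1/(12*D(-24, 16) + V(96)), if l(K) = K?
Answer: ⅙ ≈ 0.16667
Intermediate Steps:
D(w, y) = -½ + w/4 (D(w, y) = (-2 + w)/(1 + 3) = (-2 + w)/4 = (-2 + w)*(¼) = -½ + w/4)
V(Y) = -12 + Y (V(Y) = Y - 12 = -12 + Y)
1/(12*D(-24, 16) + V(96)) = 1/(12*(-½ + (¼)*(-24)) + (-12 + 96)) = 1/(12*(-½ - 6) + 84) = 1/(12*(-13/2) + 84) = 1/(-78 + 84) = 1/6 = ⅙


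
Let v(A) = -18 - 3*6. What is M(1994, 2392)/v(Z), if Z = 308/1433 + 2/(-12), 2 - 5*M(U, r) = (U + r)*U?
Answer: 4372841/90 ≈ 48587.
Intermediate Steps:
M(U, r) = 2/5 - U*(U + r)/5 (M(U, r) = 2/5 - (U + r)*U/5 = 2/5 - U*(U + r)/5)
Z = 415/8598 (Z = 308*(1/1433) + 2*(-1/12) = 308/1433 - 1/6 = 415/8598 ≈ 0.048267)
v(A) = -36 (v(A) = -18 - 18 = -36)
M(1994, 2392)/v(Z) = (2/5 - 1/5*1994**2 - 1/5*1994*2392)/(-36) = (2/5 - 1/5*3976036 - 4769648/5)*(-1/36) = (2/5 - 3976036/5 - 4769648/5)*(-1/36) = -8745682/5*(-1/36) = 4372841/90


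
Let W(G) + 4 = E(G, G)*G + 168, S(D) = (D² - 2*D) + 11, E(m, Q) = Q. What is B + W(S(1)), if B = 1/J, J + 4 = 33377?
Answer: 8810473/33373 ≈ 264.00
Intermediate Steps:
J = 33373 (J = -4 + 33377 = 33373)
S(D) = 11 + D² - 2*D
B = 1/33373 ≈ 2.9964e-5
W(G) = 164 + G² (W(G) = -4 + (G*G + 168) = -4 + (G² + 168) = -4 + (168 + G²) = 164 + G²)
B + W(S(1)) = 1/33373 + (164 + (11 + 1² - 2*1)²) = 1/33373 + (164 + (11 + 1 - 2)²) = 1/33373 + (164 + 10²) = 1/33373 + (164 + 100) = 1/33373 + 264 = 8810473/33373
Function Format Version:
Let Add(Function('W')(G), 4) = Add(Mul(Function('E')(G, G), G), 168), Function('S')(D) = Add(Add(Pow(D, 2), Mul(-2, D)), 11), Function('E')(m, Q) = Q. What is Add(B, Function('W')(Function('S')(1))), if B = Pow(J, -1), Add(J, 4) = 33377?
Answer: Rational(8810473, 33373) ≈ 264.00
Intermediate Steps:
J = 33373 (J = Add(-4, 33377) = 33373)
Function('S')(D) = Add(11, Pow(D, 2), Mul(-2, D))
B = Rational(1, 33373) (B = Pow(33373, -1) = Rational(1, 33373) ≈ 2.9964e-5)
Function('W')(G) = Add(164, Pow(G, 2)) (Function('W')(G) = Add(-4, Add(Mul(G, G), 168)) = Add(-4, Add(Pow(G, 2), 168)) = Add(-4, Add(168, Pow(G, 2))) = Add(164, Pow(G, 2)))
Add(B, Function('W')(Function('S')(1))) = Add(Rational(1, 33373), Add(164, Pow(Add(11, Pow(1, 2), Mul(-2, 1)), 2))) = Add(Rational(1, 33373), Add(164, Pow(Add(11, 1, -2), 2))) = Add(Rational(1, 33373), Add(164, Pow(10, 2))) = Add(Rational(1, 33373), Add(164, 100)) = Add(Rational(1, 33373), 264) = Rational(8810473, 33373)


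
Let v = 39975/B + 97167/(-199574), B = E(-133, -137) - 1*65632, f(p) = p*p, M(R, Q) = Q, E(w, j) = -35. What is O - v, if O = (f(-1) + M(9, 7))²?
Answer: 284368630317/4368475286 ≈ 65.096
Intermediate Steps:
f(p) = p²
B = -65667 (B = -35 - 1*65632 = -35 - 65632 = -65667)
O = 64 (O = ((-1)² + 7)² = (1 + 7)² = 8² = 64)
v = -4786212013/4368475286 (v = 39975/(-65667) + 97167/(-199574) = 39975*(-1/65667) + 97167*(-1/199574) = -13325/21889 - 97167/199574 = -4786212013/4368475286 ≈ -1.0956)
O - v = 64 - 1*(-4786212013/4368475286) = 64 + 4786212013/4368475286 = 284368630317/4368475286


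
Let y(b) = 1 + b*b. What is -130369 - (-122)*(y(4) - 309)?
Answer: -165993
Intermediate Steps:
y(b) = 1 + b**2
-130369 - (-122)*(y(4) - 309) = -130369 - (-122)*((1 + 4**2) - 309) = -130369 - (-122)*((1 + 16) - 309) = -130369 - (-122)*(17 - 309) = -130369 - (-122)*(-292) = -130369 - 1*35624 = -130369 - 35624 = -165993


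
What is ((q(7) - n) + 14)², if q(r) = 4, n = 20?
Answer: 4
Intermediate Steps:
((q(7) - n) + 14)² = ((4 - 1*20) + 14)² = ((4 - 20) + 14)² = (-16 + 14)² = (-2)² = 4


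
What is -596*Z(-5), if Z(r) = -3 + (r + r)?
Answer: 7748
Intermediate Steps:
Z(r) = -3 + 2*r
-596*Z(-5) = -596*(-3 + 2*(-5)) = -596*(-3 - 10) = -596*(-13) = 7748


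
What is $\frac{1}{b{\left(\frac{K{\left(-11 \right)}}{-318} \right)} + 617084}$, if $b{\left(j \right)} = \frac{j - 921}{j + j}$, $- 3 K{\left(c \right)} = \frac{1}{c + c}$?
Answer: $\frac{2}{20564117} \approx 9.7257 \cdot 10^{-8}$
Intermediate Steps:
$K{\left(c \right)} = - \frac{1}{6 c}$ ($K{\left(c \right)} = - \frac{1}{3 \left(c + c\right)} = - \frac{1}{3 \cdot 2 c} = - \frac{\frac{1}{2} \frac{1}{c}}{3} = - \frac{1}{6 c}$)
$b{\left(j \right)} = \frac{-921 + j}{2 j}$
$\frac{1}{b{\left(\frac{K{\left(-11 \right)}}{-318} \right)} + 617084} = \frac{1}{\frac{-921 + \frac{\left(- \frac{1}{6}\right) \frac{1}{-11}}{-318}}{2 \frac{\left(- \frac{1}{6}\right) \frac{1}{-11}}{-318}} + 617084} = \frac{1}{\frac{-921 + \left(- \frac{1}{6}\right) \left(- \frac{1}{11}\right) \left(- \frac{1}{318}\right)}{2 \left(- \frac{1}{6}\right) \left(- \frac{1}{11}\right) \left(- \frac{1}{318}\right)} + 617084} = \frac{1}{\frac{-921 + \frac{1}{66} \left(- \frac{1}{318}\right)}{2 \cdot \frac{1}{66} \left(- \frac{1}{318}\right)} + 617084} = \frac{1}{\frac{-921 - \frac{1}{20988}}{2 \left(- \frac{1}{20988}\right)} + 617084} = \frac{1}{\frac{1}{2} \left(-20988\right) \left(- \frac{19329949}{20988}\right) + 617084} = \frac{1}{\frac{19329949}{2} + 617084} = \frac{1}{\frac{20564117}{2}} = \frac{2}{20564117}$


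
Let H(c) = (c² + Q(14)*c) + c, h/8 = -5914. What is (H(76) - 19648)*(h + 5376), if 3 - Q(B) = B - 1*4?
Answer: 600859008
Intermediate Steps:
h = -47312 (h = 8*(-5914) = -47312)
Q(B) = 7 - B (Q(B) = 3 - (B - 1*4) = 3 - (B - 4) = 3 - (-4 + B) = 3 + (4 - B) = 7 - B)
H(c) = c² - 6*c (H(c) = (c² + (7 - 1*14)*c) + c = (c² + (7 - 14)*c) + c = (c² - 7*c) + c = c² - 6*c)
(H(76) - 19648)*(h + 5376) = (76*(-6 + 76) - 19648)*(-47312 + 5376) = (76*70 - 19648)*(-41936) = (5320 - 19648)*(-41936) = -14328*(-41936) = 600859008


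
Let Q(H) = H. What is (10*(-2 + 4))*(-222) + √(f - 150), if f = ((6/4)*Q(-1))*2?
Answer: -4440 + 3*I*√17 ≈ -4440.0 + 12.369*I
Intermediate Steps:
f = -3 (f = ((6/4)*(-1))*2 = ((6*(¼))*(-1))*2 = ((3/2)*(-1))*2 = -3/2*2 = -3)
(10*(-2 + 4))*(-222) + √(f - 150) = (10*(-2 + 4))*(-222) + √(-3 - 150) = (10*2)*(-222) + √(-153) = 20*(-222) + 3*I*√17 = -4440 + 3*I*√17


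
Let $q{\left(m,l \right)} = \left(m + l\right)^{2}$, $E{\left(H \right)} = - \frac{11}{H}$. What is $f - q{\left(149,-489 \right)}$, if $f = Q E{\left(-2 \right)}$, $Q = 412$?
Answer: $-113334$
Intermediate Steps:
$q{\left(m,l \right)} = \left(l + m\right)^{2}$
$f = 2266$ ($f = 412 \left(- \frac{11}{-2}\right) = 412 \left(\left(-11\right) \left(- \frac{1}{2}\right)\right) = 412 \cdot \frac{11}{2} = 2266$)
$f - q{\left(149,-489 \right)} = 2266 - \left(-489 + 149\right)^{2} = 2266 - \left(-340\right)^{2} = 2266 - 115600 = -113334$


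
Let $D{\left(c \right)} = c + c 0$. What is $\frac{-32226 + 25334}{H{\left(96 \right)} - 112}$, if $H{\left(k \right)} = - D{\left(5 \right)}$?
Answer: $\frac{6892}{117} \approx 58.906$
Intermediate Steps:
$D{\left(c \right)} = c$ ($D{\left(c \right)} = c + 0 = c$)
$H{\left(k \right)} = -5$ ($H{\left(k \right)} = \left(-1\right) 5 = -5$)
$\frac{-32226 + 25334}{H{\left(96 \right)} - 112} = \frac{-32226 + 25334}{-5 - 112} = - \frac{6892}{-117} = \left(-6892\right) \left(- \frac{1}{117}\right) = \frac{6892}{117}$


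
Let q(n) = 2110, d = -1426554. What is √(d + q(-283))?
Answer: 2*I*√356111 ≈ 1193.5*I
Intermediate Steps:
√(d + q(-283)) = √(-1426554 + 2110) = √(-1424444) = 2*I*√356111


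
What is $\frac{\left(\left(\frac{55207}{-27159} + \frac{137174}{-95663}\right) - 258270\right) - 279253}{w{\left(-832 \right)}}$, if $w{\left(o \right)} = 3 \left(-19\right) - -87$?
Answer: $- \frac{698276824987999}{38971671255} \approx -17918.0$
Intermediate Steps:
$w{\left(o \right)} = 30$ ($w{\left(o \right)} = -57 + 87 = 30$)
$\frac{\left(\left(\frac{55207}{-27159} + \frac{137174}{-95663}\right) - 258270\right) - 279253}{w{\left(-832 \right)}} = \frac{\left(\left(\frac{55207}{-27159} + \frac{137174}{-95663}\right) - 258270\right) - 279253}{30} = \left(\left(\left(55207 \left(- \frac{1}{27159}\right) + 137174 \left(- \frac{1}{95663}\right)\right) - 258270\right) - 279253\right) \frac{1}{30} = \left(\left(\left(- \frac{55207}{27159} - \frac{137174}{95663}\right) - 258270\right) - 279253\right) \frac{1}{30} = \left(\left(- \frac{9006775907}{2598111417} - 258270\right) - 279253\right) \frac{1}{30} = \left(- \frac{671023242444497}{2598111417} - 279253\right) \frac{1}{30} = \left(- \frac{1396553649975998}{2598111417}\right) \frac{1}{30} = - \frac{698276824987999}{38971671255}$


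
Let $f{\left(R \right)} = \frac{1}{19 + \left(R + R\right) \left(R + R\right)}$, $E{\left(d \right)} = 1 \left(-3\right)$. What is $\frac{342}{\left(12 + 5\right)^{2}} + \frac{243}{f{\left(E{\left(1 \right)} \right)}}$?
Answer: $\frac{3862827}{289} \approx 13366.0$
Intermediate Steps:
$E{\left(d \right)} = -3$
$f{\left(R \right)} = \frac{1}{19 + 4 R^{2}}$ ($f{\left(R \right)} = \frac{1}{19 + 2 R 2 R} = \frac{1}{19 + 4 R^{2}}$)
$\frac{342}{\left(12 + 5\right)^{2}} + \frac{243}{f{\left(E{\left(1 \right)} \right)}} = \frac{342}{\left(12 + 5\right)^{2}} + \frac{243}{\frac{1}{19 + 4 \left(-3\right)^{2}}} = \frac{342}{17^{2}} + \frac{243}{\frac{1}{19 + 4 \cdot 9}} = \frac{342}{289} + \frac{243}{\frac{1}{19 + 36}} = 342 \cdot \frac{1}{289} + \frac{243}{\frac{1}{55}} = \frac{342}{289} + 243 \frac{1}{\frac{1}{55}} = \frac{342}{289} + 243 \cdot 55 = \frac{342}{289} + 13365 = \frac{3862827}{289}$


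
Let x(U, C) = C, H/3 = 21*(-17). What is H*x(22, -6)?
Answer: 6426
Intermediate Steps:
H = -1071 (H = 3*(21*(-17)) = 3*(-357) = -1071)
H*x(22, -6) = -1071*(-6) = 6426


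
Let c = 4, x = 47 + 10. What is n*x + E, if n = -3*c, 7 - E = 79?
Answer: -756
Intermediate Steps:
E = -72 (E = 7 - 1*79 = 7 - 79 = -72)
x = 57
n = -12 (n = -3*4 = -12)
n*x + E = -12*57 - 72 = -684 - 72 = -756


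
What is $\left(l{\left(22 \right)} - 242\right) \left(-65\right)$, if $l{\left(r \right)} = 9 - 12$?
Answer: $15925$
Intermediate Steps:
$l{\left(r \right)} = -3$ ($l{\left(r \right)} = 9 - 12 = -3$)
$\left(l{\left(22 \right)} - 242\right) \left(-65\right) = \left(-3 - 242\right) \left(-65\right) = \left(-245\right) \left(-65\right) = 15925$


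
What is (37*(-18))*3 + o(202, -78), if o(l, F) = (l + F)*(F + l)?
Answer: 13378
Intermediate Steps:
o(l, F) = (F + l)² (o(l, F) = (F + l)*(F + l) = (F + l)²)
(37*(-18))*3 + o(202, -78) = (37*(-18))*3 + (-78 + 202)² = -666*3 + 124² = -1998 + 15376 = 13378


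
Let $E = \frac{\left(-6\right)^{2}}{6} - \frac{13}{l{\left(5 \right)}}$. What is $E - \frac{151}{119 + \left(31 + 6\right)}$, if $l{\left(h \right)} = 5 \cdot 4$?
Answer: $\frac{1709}{390} \approx 4.382$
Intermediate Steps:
$l{\left(h \right)} = 20$
$E = \frac{107}{20}$ ($E = \frac{\left(-6\right)^{2}}{6} - \frac{13}{20} = 36 \cdot \frac{1}{6} - \frac{13}{20} = 6 - \frac{13}{20} = \frac{107}{20} \approx 5.35$)
$E - \frac{151}{119 + \left(31 + 6\right)} = \frac{107}{20} - \frac{151}{119 + \left(31 + 6\right)} = \frac{107}{20} - \frac{151}{119 + 37} = \frac{107}{20} - \frac{151}{156} = \frac{1709}{390}$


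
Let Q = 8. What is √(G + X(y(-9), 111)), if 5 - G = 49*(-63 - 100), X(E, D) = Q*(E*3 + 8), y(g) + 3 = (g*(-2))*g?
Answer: 64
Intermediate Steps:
y(g) = -3 - 2*g² (y(g) = -3 + (g*(-2))*g = -3 + (-2*g)*g = -3 - 2*g²)
X(E, D) = 64 + 24*E (X(E, D) = 8*(E*3 + 8) = 8*(3*E + 8) = 8*(8 + 3*E) = 64 + 24*E)
G = 7992 (G = 5 - 49*(-63 - 100) = 5 - 49*(-163) = 5 - 1*(-7987) = 5 + 7987 = 7992)
√(G + X(y(-9), 111)) = √(7992 + (64 + 24*(-3 - 2*(-9)²))) = √(7992 + (64 + 24*(-3 - 2*81))) = √(7992 + (64 + 24*(-3 - 162))) = √(7992 + (64 + 24*(-165))) = √(7992 + (64 - 3960)) = √(7992 - 3896) = √4096 = 64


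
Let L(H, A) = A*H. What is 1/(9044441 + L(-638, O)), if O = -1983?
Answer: 1/10309595 ≈ 9.6997e-8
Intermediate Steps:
1/(9044441 + L(-638, O)) = 1/(9044441 - 1983*(-638)) = 1/(9044441 + 1265154) = 1/10309595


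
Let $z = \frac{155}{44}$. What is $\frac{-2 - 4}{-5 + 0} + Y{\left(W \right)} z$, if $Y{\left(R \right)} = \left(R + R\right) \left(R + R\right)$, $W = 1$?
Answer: $\frac{841}{55} \approx 15.291$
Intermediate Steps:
$Y{\left(R \right)} = 4 R^{2}$ ($Y{\left(R \right)} = 2 R 2 R = 4 R^{2}$)
$z = \frac{155}{44}$ ($z = 155 \cdot \frac{1}{44} = \frac{155}{44} \approx 3.5227$)
$\frac{-2 - 4}{-5 + 0} + Y{\left(W \right)} z = \frac{-2 - 4}{-5 + 0} + 4 \cdot 1^{2} \cdot \frac{155}{44} = \frac{1}{-5} \left(-6\right) + 4 \cdot 1 \cdot \frac{155}{44} = \left(- \frac{1}{5}\right) \left(-6\right) + 4 \cdot \frac{155}{44} = \frac{6}{5} + \frac{155}{11} = \frac{841}{55}$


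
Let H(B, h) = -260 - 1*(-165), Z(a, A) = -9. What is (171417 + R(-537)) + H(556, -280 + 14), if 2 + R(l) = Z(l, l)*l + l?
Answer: 175616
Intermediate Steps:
H(B, h) = -95 (H(B, h) = -260 + 165 = -95)
R(l) = -2 - 8*l (R(l) = -2 + (-9*l + l) = -2 - 8*l)
(171417 + R(-537)) + H(556, -280 + 14) = (171417 + (-2 - 8*(-537))) - 95 = (171417 + (-2 + 4296)) - 95 = (171417 + 4294) - 95 = 175711 - 95 = 175616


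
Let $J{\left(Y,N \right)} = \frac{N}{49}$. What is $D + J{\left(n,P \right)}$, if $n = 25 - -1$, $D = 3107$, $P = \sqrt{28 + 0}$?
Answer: $3107 + \frac{2 \sqrt{7}}{49} \approx 3107.1$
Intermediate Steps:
$P = 2 \sqrt{7}$ ($P = \sqrt{28} = 2 \sqrt{7} \approx 5.2915$)
$n = 26$ ($n = 25 + 1 = 26$)
$J{\left(Y,N \right)} = \frac{N}{49}$ ($J{\left(Y,N \right)} = N \frac{1}{49} = \frac{N}{49}$)
$D + J{\left(n,P \right)} = 3107 + \frac{2 \sqrt{7}}{49}$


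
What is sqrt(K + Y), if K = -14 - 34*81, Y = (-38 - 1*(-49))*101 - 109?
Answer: I*sqrt(1766) ≈ 42.024*I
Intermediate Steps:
Y = 1002 (Y = (-38 + 49)*101 - 109 = 11*101 - 109 = 1111 - 109 = 1002)
K = -2768 (K = -14 - 2754 = -2768)
sqrt(K + Y) = sqrt(-2768 + 1002) = sqrt(-1766) = I*sqrt(1766)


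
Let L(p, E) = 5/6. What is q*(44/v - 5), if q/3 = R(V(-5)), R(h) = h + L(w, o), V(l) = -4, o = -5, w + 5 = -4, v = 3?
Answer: -551/6 ≈ -91.833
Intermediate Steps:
w = -9 (w = -5 - 4 = -9)
L(p, E) = ⅚ (L(p, E) = 5*(⅙) = ⅚)
R(h) = ⅚ + h (R(h) = h + ⅚ = ⅚ + h)
q = -19/2 (q = 3*(⅚ - 4) = 3*(-19/6) = -19/2 ≈ -9.5000)
q*(44/v - 5) = -19*(44/3 - 5)/2 = -19/2*29/3 = -551/6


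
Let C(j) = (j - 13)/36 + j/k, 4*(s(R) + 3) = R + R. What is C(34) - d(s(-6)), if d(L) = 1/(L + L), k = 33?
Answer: 56/33 ≈ 1.6970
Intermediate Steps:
s(R) = -3 + R/2 (s(R) = -3 + (R + R)/4 = -3 + (2*R)/4 = -3 + R/2)
d(L) = 1/(2*L)
C(j) = -13/36 + 23*j/396 (C(j) = (j - 13)/36 + j/33 = (-13 + j)*(1/36) + j*(1/33) = (-13/36 + j/36) + j/33 = -13/36 + 23*j/396)
C(34) - d(s(-6)) = (-13/36 + (23/396)*34) - 1/(2*(-3 + (½)*(-6))) = (-13/36 + 391/198) - 1/(2*(-3 - 3)) = 71/44 - 1/(2*(-6)) = 71/44 - (-1)/(2*6) = 71/44 - 1*(-1/12) = 71/44 + 1/12 = 56/33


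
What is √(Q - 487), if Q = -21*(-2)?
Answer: I*√445 ≈ 21.095*I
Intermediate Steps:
Q = 42
√(Q - 487) = √(42 - 487) = √(-445) = I*√445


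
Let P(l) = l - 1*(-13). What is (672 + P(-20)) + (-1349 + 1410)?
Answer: 726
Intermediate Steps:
P(l) = 13 + l (P(l) = l + 13 = 13 + l)
(672 + P(-20)) + (-1349 + 1410) = (672 + (13 - 20)) + (-1349 + 1410) = (672 - 7) + 61 = 665 + 61 = 726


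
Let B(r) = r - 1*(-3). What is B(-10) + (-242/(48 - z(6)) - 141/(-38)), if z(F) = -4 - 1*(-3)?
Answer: -15321/1862 ≈ -8.2282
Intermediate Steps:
z(F) = -1 (z(F) = -4 + 3 = -1)
B(r) = 3 + r (B(r) = r + 3 = 3 + r)
B(-10) + (-242/(48 - z(6)) - 141/(-38)) = (3 - 10) + (-242/(48 - 1*(-1)) - 141/(-38)) = -7 + (-242/(48 + 1) - 141*(-1/38)) = -7 + (-242/49 + 141/38) = -7 - 2287/1862 = -15321/1862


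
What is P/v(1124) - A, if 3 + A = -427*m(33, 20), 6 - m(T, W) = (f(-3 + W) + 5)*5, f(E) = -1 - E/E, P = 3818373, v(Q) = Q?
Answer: -497787/1124 ≈ -442.87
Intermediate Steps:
f(E) = -2 (f(E) = -1 - 1*1 = -1 - 1 = -2)
m(T, W) = -9 (m(T, W) = 6 - (-2 + 5)*5 = 6 - 3*5 = 6 - 1*15 = 6 - 15 = -9)
A = 3840 (A = -3 - 427*(-9) = -3 + 3843 = 3840)
P/v(1124) - A = 3818373/1124 - 1*3840 = 3818373*(1/1124) - 3840 = 3818373/1124 - 3840 = -497787/1124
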